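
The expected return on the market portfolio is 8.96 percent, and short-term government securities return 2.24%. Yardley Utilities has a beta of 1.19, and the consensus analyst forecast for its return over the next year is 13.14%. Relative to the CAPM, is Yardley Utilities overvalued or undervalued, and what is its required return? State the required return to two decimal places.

Undervalued; required return 10.24%

MRP = 8.96% − 2.24% = 6.72%
Required return = R_f + β·MRP = 2.24% + 1.19 × 6.72% = 10.24%
Forecast 13.14% > required 10.24% → the stock plots above the SML → undervalued.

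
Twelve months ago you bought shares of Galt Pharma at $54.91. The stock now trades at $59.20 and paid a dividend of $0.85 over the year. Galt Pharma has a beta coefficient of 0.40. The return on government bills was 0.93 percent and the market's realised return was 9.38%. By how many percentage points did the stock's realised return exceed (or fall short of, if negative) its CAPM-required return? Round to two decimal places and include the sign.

Realised HPR = (P1 + D1 − P0) / P0 = (59.20 + 0.85 − 54.91) / 54.91 = 5.14 / 54.91 = 9.3608%
MRP = 9.38% − 0.93% = 8.45%
CAPM required = R_f + β·MRP = 0.93% + 0.40 × 8.45% = 4.3100%
α = realised − required = 9.3608% − 4.3100% = +5.05%

+5.05%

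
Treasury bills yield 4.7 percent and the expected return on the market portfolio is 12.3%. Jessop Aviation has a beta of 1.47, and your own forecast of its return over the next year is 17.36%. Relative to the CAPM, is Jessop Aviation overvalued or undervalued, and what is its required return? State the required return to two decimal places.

Undervalued; required return 15.87%

MRP = 12.3% − 4.7% = 7.60%
Required return = R_f + β·MRP = 4.7% + 1.47 × 7.6% = 15.87%
Forecast 17.36% > required 15.87% → the stock plots above the SML → undervalued.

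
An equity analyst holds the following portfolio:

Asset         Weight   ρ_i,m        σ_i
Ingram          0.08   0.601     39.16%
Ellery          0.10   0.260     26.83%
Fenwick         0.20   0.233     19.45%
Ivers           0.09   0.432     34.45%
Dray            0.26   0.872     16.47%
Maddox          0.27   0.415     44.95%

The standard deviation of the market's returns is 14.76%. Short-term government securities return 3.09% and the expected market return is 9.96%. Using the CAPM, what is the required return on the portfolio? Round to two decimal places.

β_Ingram = 0.601 × 39.16% / 14.76% = 1.5945
β_Ellery = 0.260 × 26.83% / 14.76% = 0.4726
β_Fenwick = 0.233 × 19.45% / 14.76% = 0.3070
β_Ivers = 0.432 × 34.45% / 14.76% = 1.0083
β_Dray = 0.872 × 16.47% / 14.76% = 0.9730
β_Maddox = 0.415 × 44.95% / 14.76% = 1.2638
β_P = Σ w_i β_i = 0.08×1.5945 + 0.10×0.4726 + 0.20×0.3070 + 0.09×1.0083 + 0.26×0.9730 + 0.27×1.2638 = 0.9212
MRP = 9.96% − 3.09% = 6.87%
E(R_P) = R_f + β_P × MRP = 3.09% + 0.9212 × 6.87% = 9.42%

9.42%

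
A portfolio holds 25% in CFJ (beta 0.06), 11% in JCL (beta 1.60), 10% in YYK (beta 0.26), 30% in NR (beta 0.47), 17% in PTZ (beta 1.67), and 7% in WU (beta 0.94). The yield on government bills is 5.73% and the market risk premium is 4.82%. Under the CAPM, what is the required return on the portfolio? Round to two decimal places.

9.14%

β_P = Σ w_i β_i = 0.25×0.06 + 0.11×1.60 + 0.10×0.26 + 0.30×0.47 + 0.17×1.67 + 0.07×0.94 = 0.7077
E(R_P) = R_f + β_P × MRP = 5.73% + 0.7077 × 4.82% = 9.14%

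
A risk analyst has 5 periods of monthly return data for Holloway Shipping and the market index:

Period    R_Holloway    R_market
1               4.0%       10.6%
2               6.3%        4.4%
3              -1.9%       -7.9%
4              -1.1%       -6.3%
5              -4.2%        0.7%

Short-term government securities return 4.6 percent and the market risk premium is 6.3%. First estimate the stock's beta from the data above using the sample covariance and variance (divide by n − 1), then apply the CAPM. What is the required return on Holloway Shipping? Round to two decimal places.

6.98%

Mean R_i = (4.0 + 6.3 − 1.9 − 1.1 − 4.2) / 5 = 0.6200%
Mean R_m = (10.6 + 4.4 − 7.9 − 6.3 + 0.7) / 5 = 0.3000%
Σ(R_i − R̄_i)(R_m − R̄_m) = 88.1900  ⇒  Cov = 88.1900 / 4 = 22.0475
Σ(R_m − R̄_m)² = 233.8600  ⇒  Var(R_m) = 233.8600 / 4 = 58.4650
β = Cov / Var(R_m) = 22.0475 / 58.4650 = 0.3771
E(R) = R_f + β × MRP = 4.6% + 0.3771 × 6.3% = 6.98%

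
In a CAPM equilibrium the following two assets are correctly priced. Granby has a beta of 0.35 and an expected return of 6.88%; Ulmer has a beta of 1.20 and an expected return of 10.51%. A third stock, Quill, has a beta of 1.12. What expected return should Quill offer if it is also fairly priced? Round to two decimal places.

10.17%

MRP (SML slope) = (10.51% − 6.88%) / (1.20 − 0.35) = 3.63% / 0.85 = 4.2706%
R_f (intercept) = 6.88% − 0.35 × 4.2706% = 5.3853%
E(R_Quill) = R_f + β × MRP = 5.3853% + 1.12 × 4.2706% = 10.17%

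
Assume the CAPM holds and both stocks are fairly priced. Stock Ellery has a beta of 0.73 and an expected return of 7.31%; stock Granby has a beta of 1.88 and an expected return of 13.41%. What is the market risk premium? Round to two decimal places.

5.30%

Both satisfy E(R) = R_f + β·MRP, so the slope of the SML is
MRP = (13.41% − 7.31%) / (1.88 − 0.73) = 6.10% / 1.15 = 5.3043%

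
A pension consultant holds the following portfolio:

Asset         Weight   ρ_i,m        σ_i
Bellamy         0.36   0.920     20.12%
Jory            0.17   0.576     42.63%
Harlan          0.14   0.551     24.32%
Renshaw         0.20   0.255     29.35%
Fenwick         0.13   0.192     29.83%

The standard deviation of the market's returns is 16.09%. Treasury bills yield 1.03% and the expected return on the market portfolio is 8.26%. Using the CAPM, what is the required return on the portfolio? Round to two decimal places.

β_Bellamy = 0.920 × 20.12% / 16.09% = 1.1504
β_Jory = 0.576 × 42.63% / 16.09% = 1.5261
β_Harlan = 0.551 × 24.32% / 16.09% = 0.8328
β_Renshaw = 0.255 × 29.35% / 16.09% = 0.4651
β_Fenwick = 0.192 × 29.83% / 16.09% = 0.3560
β_P = Σ w_i β_i = 0.36×1.1504 + 0.17×1.5261 + 0.14×0.8328 + 0.20×0.4651 + 0.13×0.3560 = 0.9295
MRP = 8.26% − 1.03% = 7.23%
E(R_P) = R_f + β_P × MRP = 1.03% + 0.9295 × 7.23% = 7.75%

7.75%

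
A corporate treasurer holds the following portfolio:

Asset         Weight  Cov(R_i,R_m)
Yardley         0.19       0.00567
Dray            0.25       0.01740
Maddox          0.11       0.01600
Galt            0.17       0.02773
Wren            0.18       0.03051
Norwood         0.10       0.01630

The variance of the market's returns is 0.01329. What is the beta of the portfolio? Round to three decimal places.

1.431

β_Yardley = 0.00567 / 0.01329 = 0.4266
β_Dray = 0.01740 / 0.01329 = 1.3093
β_Maddox = 0.01600 / 0.01329 = 1.2039
β_Galt = 0.02773 / 0.01329 = 2.0865
β_Wren = 0.03051 / 0.01329 = 2.2957
β_Norwood = 0.01630 / 0.01329 = 1.2265
β_P = Σ w_i β_i = 0.19×0.4266 + 0.25×1.3093 + 0.11×1.2039 + 0.17×2.0865 + 0.18×2.2957 + 0.10×1.2265 = 1.4314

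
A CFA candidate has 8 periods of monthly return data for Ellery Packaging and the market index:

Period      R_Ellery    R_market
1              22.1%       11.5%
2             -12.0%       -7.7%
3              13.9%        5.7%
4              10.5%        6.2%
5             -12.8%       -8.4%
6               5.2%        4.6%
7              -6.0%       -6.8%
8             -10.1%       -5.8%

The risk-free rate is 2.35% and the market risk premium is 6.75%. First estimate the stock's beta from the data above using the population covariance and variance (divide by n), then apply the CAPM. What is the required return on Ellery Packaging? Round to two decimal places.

13.59%

Mean R_i = (22.1 − 12.0 + 13.9 + 10.5 − 12.8 + 5.2 − 6.0 − 10.1) / 8 = 1.3500%
Mean R_m = (11.5 − 7.7 + 5.7 + 6.2 − 8.4 + 4.6 − 6.8 − 5.8) / 8 = -0.0875%
Σ(R_i − R̄_i)(R_m − R̄_m) = 722.6450  ⇒  Cov = 722.6450 / 8 = 90.3306
Σ(R_m − R̄_m)² = 434.0088  ⇒  Var(R_m) = 434.0088 / 8 = 54.2511
β = Cov / Var(R_m) = 90.3306 / 54.2511 = 1.6650
E(R) = R_f + β × MRP = 2.35% + 1.6650 × 6.75% = 13.59%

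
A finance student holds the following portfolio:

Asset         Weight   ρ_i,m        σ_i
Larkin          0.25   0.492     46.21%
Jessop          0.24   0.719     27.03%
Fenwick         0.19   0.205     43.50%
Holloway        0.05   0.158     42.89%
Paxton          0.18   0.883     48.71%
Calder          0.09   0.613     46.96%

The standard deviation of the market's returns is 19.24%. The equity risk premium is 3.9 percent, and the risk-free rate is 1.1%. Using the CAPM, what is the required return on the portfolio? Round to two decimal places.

5.70%

β_Larkin = 0.492 × 46.21% / 19.24% = 1.1817
β_Jessop = 0.719 × 27.03% / 19.24% = 1.0101
β_Fenwick = 0.205 × 43.50% / 19.24% = 0.4635
β_Holloway = 0.158 × 42.89% / 19.24% = 0.3522
β_Paxton = 0.883 × 48.71% / 19.24% = 2.2355
β_Calder = 0.613 × 46.96% / 19.24% = 1.4962
β_P = Σ w_i β_i = 0.25×1.1817 + 0.24×1.0101 + 0.19×0.4635 + 0.05×0.3522 + 0.18×2.2355 + 0.09×1.4962 = 1.1806
E(R_P) = R_f + β_P × MRP = 1.1% + 1.1806 × 3.9% = 5.70%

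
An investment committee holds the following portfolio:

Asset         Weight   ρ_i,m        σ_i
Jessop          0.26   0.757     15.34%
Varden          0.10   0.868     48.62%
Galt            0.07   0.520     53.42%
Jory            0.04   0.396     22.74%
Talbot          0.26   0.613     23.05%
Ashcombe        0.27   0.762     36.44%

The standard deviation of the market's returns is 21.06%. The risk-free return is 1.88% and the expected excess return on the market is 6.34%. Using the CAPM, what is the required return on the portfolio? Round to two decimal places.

β_Jessop = 0.757 × 15.34% / 21.06% = 0.5514
β_Varden = 0.868 × 48.62% / 21.06% = 2.0039
β_Galt = 0.520 × 53.42% / 21.06% = 1.3190
β_Jory = 0.396 × 22.74% / 21.06% = 0.4276
β_Talbot = 0.613 × 23.05% / 21.06% = 0.6709
β_Ashcombe = 0.762 × 36.44% / 21.06% = 1.3185
β_P = Σ w_i β_i = 0.26×0.5514 + 0.10×2.0039 + 0.07×1.3190 + 0.04×0.4276 + 0.26×0.6709 + 0.27×1.3185 = 0.9836
E(R_P) = R_f + β_P × MRP = 1.88% + 0.9836 × 6.34% = 8.12%

8.12%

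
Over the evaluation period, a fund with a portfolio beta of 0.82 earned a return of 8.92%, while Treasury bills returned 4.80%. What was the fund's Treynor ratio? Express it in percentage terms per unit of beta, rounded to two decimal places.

Treynor = (R_P − R_f) / β_P = (8.92% − 4.80%) / 0.8200 = 4.12% / 0.8200 = 5.02%

5.02%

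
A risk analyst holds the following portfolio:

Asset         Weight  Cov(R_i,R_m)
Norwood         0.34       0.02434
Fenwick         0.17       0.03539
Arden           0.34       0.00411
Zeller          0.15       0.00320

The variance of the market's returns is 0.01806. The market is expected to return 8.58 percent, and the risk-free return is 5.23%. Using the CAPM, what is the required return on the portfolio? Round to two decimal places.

8.23%

β_Norwood = 0.02434 / 0.01806 = 1.3477
β_Fenwick = 0.03539 / 0.01806 = 1.9596
β_Arden = 0.00411 / 0.01806 = 0.2276
β_Zeller = 0.00320 / 0.01806 = 0.1772
β_P = Σ w_i β_i = 0.34×1.3477 + 0.17×1.9596 + 0.34×0.2276 + 0.15×0.1772 = 0.8953
MRP = 8.58% − 5.23% = 3.35%
E(R_P) = R_f + β_P × MRP = 5.23% + 0.8953 × 3.35% = 8.23%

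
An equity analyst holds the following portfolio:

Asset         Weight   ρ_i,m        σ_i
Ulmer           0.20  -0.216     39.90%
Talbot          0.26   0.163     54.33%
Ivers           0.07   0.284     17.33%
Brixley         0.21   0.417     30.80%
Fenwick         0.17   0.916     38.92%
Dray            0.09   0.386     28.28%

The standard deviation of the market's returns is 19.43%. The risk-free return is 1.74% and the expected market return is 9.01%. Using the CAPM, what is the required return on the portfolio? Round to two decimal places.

5.73%

β_Ulmer = -0.216 × 39.90% / 19.43% = -0.4436
β_Talbot = 0.163 × 54.33% / 19.43% = 0.4558
β_Ivers = 0.284 × 17.33% / 19.43% = 0.2533
β_Brixley = 0.417 × 30.80% / 19.43% = 0.6610
β_Fenwick = 0.916 × 38.92% / 19.43% = 1.8348
β_Dray = 0.386 × 28.28% / 19.43% = 0.5618
β_P = Σ w_i β_i = 0.20×-0.4436 + 0.26×0.4558 + 0.07×0.2533 + 0.21×0.6610 + 0.17×1.8348 + 0.09×0.5618 = 0.5488
MRP = 9.01% − 1.74% = 7.27%
E(R_P) = R_f + β_P × MRP = 1.74% + 0.5488 × 7.27% = 5.73%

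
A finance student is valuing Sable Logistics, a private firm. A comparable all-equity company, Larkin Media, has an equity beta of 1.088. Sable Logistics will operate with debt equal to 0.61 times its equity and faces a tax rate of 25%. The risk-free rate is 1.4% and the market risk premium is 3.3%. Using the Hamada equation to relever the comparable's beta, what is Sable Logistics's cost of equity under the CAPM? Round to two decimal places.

6.63%

β_L = β_U × [1 + (1 − t)(D/E)] = 1.088 × [1 + (1 − 0.25) × 0.61]
    = 1.088 × [1 + 0.75 × 0.61] = 1.088 × 1.4575 = 1.5858
E(R) = R_f + β_L × MRP = 1.4% + 1.5858 × 3.3% = 6.63%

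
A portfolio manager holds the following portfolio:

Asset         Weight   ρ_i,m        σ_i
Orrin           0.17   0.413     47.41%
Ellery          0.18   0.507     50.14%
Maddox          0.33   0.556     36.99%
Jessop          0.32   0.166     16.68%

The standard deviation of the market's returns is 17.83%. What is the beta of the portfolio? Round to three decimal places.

0.874

β_Orrin = 0.413 × 47.41% / 17.83% = 1.0982
β_Ellery = 0.507 × 50.14% / 17.83% = 1.4257
β_Maddox = 0.556 × 36.99% / 17.83% = 1.1535
β_Jessop = 0.166 × 16.68% / 17.83% = 0.1553
β_P = Σ w_i β_i = 0.17×1.0982 + 0.18×1.4257 + 0.33×1.1535 + 0.32×0.1553 = 0.8737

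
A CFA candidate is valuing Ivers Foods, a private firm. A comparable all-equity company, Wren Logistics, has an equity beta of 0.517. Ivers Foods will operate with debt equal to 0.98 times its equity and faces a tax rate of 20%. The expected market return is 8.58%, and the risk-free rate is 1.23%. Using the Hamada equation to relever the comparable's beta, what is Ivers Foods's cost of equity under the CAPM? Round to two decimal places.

8.01%

β_L = β_U × [1 + (1 − t)(D/E)] = 0.517 × [1 + (1 − 0.20) × 0.98]
    = 0.517 × [1 + 0.80 × 0.98] = 0.517 × 1.7840 = 0.9223
MRP = 8.58% − 1.23% = 7.35%
E(R) = R_f + β_L × MRP = 1.23% + 0.9223 × 7.35% = 8.01%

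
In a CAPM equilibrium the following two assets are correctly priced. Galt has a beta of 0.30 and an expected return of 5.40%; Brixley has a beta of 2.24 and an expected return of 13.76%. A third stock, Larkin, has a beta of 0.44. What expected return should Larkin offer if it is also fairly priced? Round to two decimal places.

6.00%

MRP (SML slope) = (13.76% − 5.40%) / (2.24 − 0.30) = 8.36% / 1.94 = 4.3093%
R_f (intercept) = 5.40% − 0.30 × 4.3093% = 4.1072%
E(R_Larkin) = R_f + β × MRP = 4.1072% + 0.44 × 4.3093% = 6.00%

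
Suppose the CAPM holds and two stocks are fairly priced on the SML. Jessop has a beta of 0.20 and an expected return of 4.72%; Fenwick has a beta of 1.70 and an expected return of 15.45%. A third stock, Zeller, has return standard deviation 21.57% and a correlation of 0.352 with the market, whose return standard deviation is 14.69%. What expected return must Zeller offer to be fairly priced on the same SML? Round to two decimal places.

6.99%

MRP = (15.45% − 4.72%) / (1.70 − 0.20) = 7.1533%
R_f = 4.72% − 0.20 × 7.1533% = 3.2893%
β_Zeller = ρ·σ_i/σ_m = 0.352 × 21.57 / 14.69 = 0.5169
E(R_Zeller) = R_f + β × MRP = 3.2893% + 0.5169 × 7.1533% = 6.99%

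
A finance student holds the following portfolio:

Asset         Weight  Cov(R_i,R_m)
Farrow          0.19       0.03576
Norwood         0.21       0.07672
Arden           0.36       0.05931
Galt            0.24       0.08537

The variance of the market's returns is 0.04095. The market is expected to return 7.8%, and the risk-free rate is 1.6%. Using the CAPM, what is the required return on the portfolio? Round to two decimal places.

β_Farrow = 0.03576 / 0.04095 = 0.8733
β_Norwood = 0.07672 / 0.04095 = 1.8735
β_Arden = 0.05931 / 0.04095 = 1.4484
β_Galt = 0.08537 / 0.04095 = 2.0847
β_P = Σ w_i β_i = 0.19×0.8733 + 0.21×1.8735 + 0.36×1.4484 + 0.24×2.0847 = 1.5811
MRP = 7.8% − 1.6% = 6.20%
E(R_P) = R_f + β_P × MRP = 1.6% + 1.5811 × 6.2% = 11.40%

11.40%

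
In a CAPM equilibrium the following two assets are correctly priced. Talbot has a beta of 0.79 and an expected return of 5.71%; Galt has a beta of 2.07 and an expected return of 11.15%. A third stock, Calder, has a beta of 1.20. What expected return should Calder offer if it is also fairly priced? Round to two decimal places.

7.45%

MRP (SML slope) = (11.15% − 5.71%) / (2.07 − 0.79) = 5.44% / 1.28 = 4.2500%
R_f (intercept) = 5.71% − 0.79 × 4.2500% = 2.3525%
E(R_Calder) = R_f + β × MRP = 2.3525% + 1.20 × 4.2500% = 7.45%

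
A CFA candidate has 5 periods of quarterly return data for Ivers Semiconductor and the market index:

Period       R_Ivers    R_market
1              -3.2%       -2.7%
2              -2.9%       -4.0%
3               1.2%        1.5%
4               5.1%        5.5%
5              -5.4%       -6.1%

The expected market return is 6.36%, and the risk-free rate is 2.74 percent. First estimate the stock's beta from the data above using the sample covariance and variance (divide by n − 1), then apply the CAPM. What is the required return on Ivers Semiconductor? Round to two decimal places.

5.97%

Mean R_i = (-3.2 − 2.9 + 1.2 + 5.1 − 5.4) / 5 = -1.0400%
Mean R_m = (-2.7 − 4.0 + 1.5 + 5.5 − 6.1) / 5 = -1.1600%
Σ(R_i − R̄_i)(R_m − R̄_m) = 76.9980  ⇒  Cov = 76.9980 / 4 = 19.2495
Σ(R_m − R̄_m)² = 86.2720  ⇒  Var(R_m) = 86.2720 / 4 = 21.5680
β = Cov / Var(R_m) = 19.2495 / 21.5680 = 0.8925
MRP = 6.36% − 2.74% = 3.62%
E(R) = R_f + β × MRP = 2.74% + 0.8925 × 3.62% = 5.97%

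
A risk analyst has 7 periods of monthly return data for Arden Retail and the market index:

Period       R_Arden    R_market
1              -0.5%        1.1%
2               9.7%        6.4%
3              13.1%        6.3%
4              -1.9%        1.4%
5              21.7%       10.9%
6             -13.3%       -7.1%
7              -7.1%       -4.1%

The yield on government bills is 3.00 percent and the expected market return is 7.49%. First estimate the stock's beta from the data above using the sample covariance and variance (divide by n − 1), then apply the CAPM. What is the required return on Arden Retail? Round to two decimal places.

Mean R_i = (-0.5 + 9.7 + 13.1 − 1.9 + 21.7 − 13.3 − 7.1) / 7 = 3.1000%
Mean R_m = (1.1 + 6.4 + 6.3 + 1.4 + 10.9 − 7.1 − 4.1) / 7 = 2.1286%
Σ(R_i − R̄_i)(R_m − R̄_m) = 455.2800  ⇒  Cov = 455.2800 / 6 = 75.8800
Σ(R_m − R̄_m)² = 238.1343  ⇒  Var(R_m) = 238.1343 / 6 = 39.6891
β = Cov / Var(R_m) = 75.8800 / 39.6891 = 1.9119
MRP = 7.49% − 3.00% = 4.49%
E(R) = R_f + β × MRP = 3.00% + 1.9119 × 4.49% = 11.58%

11.58%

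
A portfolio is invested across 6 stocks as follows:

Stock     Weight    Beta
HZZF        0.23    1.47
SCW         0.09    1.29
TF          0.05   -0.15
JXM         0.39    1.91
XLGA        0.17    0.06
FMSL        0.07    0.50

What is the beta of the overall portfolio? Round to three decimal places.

β_P = Σ w_i β_i = 0.23×1.47 + 0.09×1.29 + 0.05×-0.15 + 0.39×1.91 + 0.17×0.06 + 0.07×0.50 = 1.2368

1.237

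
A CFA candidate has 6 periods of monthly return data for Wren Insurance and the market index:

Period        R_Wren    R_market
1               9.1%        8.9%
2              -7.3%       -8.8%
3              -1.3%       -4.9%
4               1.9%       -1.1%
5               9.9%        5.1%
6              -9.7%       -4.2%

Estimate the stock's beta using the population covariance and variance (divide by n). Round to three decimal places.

Mean R_i = (9.1 − 7.3 − 1.3 + 1.9 + 9.9 − 9.7) / 6 = 0.4333%
Mean R_m = (8.9 − 8.8 − 4.9 − 1.1 + 5.1 − 4.2) / 6 = -0.8333%
Σ(R_i − R̄_i)(R_m − R̄_m) = 242.9067  ⇒  Cov = 242.9067 / 6 = 40.4845
Σ(R_m − R̄_m)² = 221.3533  ⇒  Var(R_m) = 221.3533 / 6 = 36.8922
β = Cov / Var(R_m) = 40.4845 / 36.8922 = 1.0974

1.097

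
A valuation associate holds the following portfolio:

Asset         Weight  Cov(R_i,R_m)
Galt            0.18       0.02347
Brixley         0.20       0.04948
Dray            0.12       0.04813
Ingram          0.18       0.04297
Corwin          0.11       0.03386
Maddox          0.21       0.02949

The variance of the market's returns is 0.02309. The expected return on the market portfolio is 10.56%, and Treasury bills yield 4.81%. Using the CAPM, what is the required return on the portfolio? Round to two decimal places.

β_Galt = 0.02347 / 0.02309 = 1.0165
β_Brixley = 0.04948 / 0.02309 = 2.1429
β_Dray = 0.04813 / 0.02309 = 2.0845
β_Ingram = 0.04297 / 0.02309 = 1.8610
β_Corwin = 0.03386 / 0.02309 = 1.4664
β_Maddox = 0.02949 / 0.02309 = 1.2772
β_P = Σ w_i β_i = 0.18×1.0165 + 0.20×2.1429 + 0.12×2.0845 + 0.18×1.8610 + 0.11×1.4664 + 0.21×1.2772 = 1.6262
MRP = 10.56% − 4.81% = 5.75%
E(R_P) = R_f + β_P × MRP = 4.81% + 1.6262 × 5.75% = 14.16%

14.16%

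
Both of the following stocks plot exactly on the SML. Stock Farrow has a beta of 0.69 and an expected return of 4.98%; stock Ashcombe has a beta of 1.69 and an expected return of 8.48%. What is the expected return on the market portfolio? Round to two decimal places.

Both satisfy E(R) = R_f + β·MRP, so the slope of the SML is
MRP = (8.48% − 4.98%) / (1.69 − 0.69) = 3.50% / 1.00 = 3.5000%
R_f = E(R_Farrow) − β_Farrow·MRP = 4.98% − 0.69 × 3.5000% = 2.5650%
E(R_m) = R_f + MRP = 2.5650% + 3.5000% = 6.07%

6.07%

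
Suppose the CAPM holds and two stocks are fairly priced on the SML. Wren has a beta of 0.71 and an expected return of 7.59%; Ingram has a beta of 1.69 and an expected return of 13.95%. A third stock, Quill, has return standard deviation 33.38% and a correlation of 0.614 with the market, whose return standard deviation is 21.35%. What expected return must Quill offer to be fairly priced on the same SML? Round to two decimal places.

MRP = (13.95% − 7.59%) / (1.69 − 0.71) = 6.4898%
R_f = 7.59% − 0.71 × 6.4898% = 2.9822%
β_Quill = ρ·σ_i/σ_m = 0.614 × 33.38 / 21.35 = 0.9600
E(R_Quill) = R_f + β × MRP = 2.9822% + 0.9600 × 6.4898% = 9.21%

9.21%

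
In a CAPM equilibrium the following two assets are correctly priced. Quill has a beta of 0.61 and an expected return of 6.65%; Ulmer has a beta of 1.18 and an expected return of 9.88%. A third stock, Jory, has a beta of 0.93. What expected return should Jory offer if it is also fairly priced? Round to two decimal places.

MRP (SML slope) = (9.88% − 6.65%) / (1.18 − 0.61) = 3.23% / 0.57 = 5.6667%
R_f (intercept) = 6.65% − 0.61 × 5.6667% = 3.1933%
E(R_Jory) = R_f + β × MRP = 3.1933% + 0.93 × 5.6667% = 8.46%

8.46%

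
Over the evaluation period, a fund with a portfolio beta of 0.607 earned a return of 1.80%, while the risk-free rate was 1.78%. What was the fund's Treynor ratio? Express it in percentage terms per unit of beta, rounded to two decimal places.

Treynor = (R_P − R_f) / β_P = (1.80% − 1.78%) / 0.6070 = 0.02% / 0.6070 = 0.03%

0.03%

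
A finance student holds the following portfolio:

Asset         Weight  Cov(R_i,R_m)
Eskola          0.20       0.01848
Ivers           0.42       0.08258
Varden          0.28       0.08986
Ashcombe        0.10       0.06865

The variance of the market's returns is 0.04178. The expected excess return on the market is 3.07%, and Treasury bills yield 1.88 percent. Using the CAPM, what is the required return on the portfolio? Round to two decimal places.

7.05%

β_Eskola = 0.01848 / 0.04178 = 0.4423
β_Ivers = 0.08258 / 0.04178 = 1.9765
β_Varden = 0.08986 / 0.04178 = 2.1508
β_Ashcombe = 0.06865 / 0.04178 = 1.6431
β_P = Σ w_i β_i = 0.20×0.4423 + 0.42×1.9765 + 0.28×2.1508 + 0.10×1.6431 = 1.6851
E(R_P) = R_f + β_P × MRP = 1.88% + 1.6851 × 3.07% = 7.05%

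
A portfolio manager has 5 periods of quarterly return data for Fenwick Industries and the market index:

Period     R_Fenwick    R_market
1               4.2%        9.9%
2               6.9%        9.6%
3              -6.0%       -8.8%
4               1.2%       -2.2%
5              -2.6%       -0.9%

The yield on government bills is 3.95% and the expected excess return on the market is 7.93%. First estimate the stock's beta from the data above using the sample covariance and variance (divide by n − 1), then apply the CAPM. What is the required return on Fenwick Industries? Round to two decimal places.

8.64%

Mean R_i = (4.2 + 6.9 − 6.0 + 1.2 − 2.6) / 5 = 0.7400%
Mean R_m = (9.9 + 9.6 − 8.8 − 2.2 − 0.9) / 5 = 1.5200%
Σ(R_i − R̄_i)(R_m − R̄_m) = 154.6960  ⇒  Cov = 154.6960 / 4 = 38.6740
Σ(R_m − R̄_m)² = 261.7080  ⇒  Var(R_m) = 261.7080 / 4 = 65.4270
β = Cov / Var(R_m) = 38.6740 / 65.4270 = 0.5911
E(R) = R_f + β × MRP = 3.95% + 0.5911 × 7.93% = 8.64%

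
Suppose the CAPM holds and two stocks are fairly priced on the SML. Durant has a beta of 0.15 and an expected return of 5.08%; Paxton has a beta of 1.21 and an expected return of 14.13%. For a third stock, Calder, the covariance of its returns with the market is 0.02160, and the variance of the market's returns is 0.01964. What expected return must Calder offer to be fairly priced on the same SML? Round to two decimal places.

MRP = (14.13% − 5.08%) / (1.21 − 0.15) = 8.5377%
R_f = 5.08% − 0.15 × 8.5377% = 3.7993%
β_Calder = Cov / Var(R_m) = 0.02160 / 0.01964 = 1.0998
E(R_Calder) = R_f + β × MRP = 3.7993% + 1.0998 × 8.5377% = 13.19%

13.19%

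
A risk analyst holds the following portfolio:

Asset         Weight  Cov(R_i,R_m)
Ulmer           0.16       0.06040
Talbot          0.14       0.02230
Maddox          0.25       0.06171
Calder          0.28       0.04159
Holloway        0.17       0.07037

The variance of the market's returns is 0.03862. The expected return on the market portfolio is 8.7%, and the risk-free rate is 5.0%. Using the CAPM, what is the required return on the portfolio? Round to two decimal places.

β_Ulmer = 0.06040 / 0.03862 = 1.5640
β_Talbot = 0.02230 / 0.03862 = 0.5774
β_Maddox = 0.06171 / 0.03862 = 1.5979
β_Calder = 0.04159 / 0.03862 = 1.0769
β_Holloway = 0.07037 / 0.03862 = 1.8221
β_P = Σ w_i β_i = 0.16×1.5640 + 0.14×0.5774 + 0.25×1.5979 + 0.28×1.0769 + 0.17×1.8221 = 1.3418
MRP = 8.7% − 5.0% = 3.70%
E(R_P) = R_f + β_P × MRP = 5.0% + 1.3418 × 3.7% = 9.96%

9.96%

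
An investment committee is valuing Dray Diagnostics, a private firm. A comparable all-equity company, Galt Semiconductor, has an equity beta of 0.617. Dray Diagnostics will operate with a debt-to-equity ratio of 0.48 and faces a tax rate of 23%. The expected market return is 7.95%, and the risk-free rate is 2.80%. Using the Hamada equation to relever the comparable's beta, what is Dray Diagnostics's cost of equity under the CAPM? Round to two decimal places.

7.15%

β_L = β_U × [1 + (1 − t)(D/E)] = 0.617 × [1 + (1 − 0.23) × 0.48]
    = 0.617 × [1 + 0.77 × 0.48] = 0.617 × 1.3696 = 0.8450
MRP = 7.95% − 2.80% = 5.15%
E(R) = R_f + β_L × MRP = 2.80% + 0.8450 × 5.15% = 7.15%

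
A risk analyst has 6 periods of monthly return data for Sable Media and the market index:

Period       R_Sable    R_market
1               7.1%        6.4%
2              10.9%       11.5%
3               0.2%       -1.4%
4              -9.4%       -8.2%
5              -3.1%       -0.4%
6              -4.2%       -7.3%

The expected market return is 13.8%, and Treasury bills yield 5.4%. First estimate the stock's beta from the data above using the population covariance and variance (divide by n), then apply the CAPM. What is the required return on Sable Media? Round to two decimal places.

Mean R_i = (7.1 + 10.9 + 0.2 − 9.4 − 3.1 − 4.2) / 6 = 0.2500%
Mean R_m = (6.4 + 11.5 − 1.4 − 8.2 − 0.4 − 7.3) / 6 = 0.1000%
Σ(R_i − R̄_i)(R_m − R̄_m) = 279.3400  ⇒  Cov = 279.3400 / 6 = 46.5567
Σ(R_m − R̄_m)² = 295.8000  ⇒  Var(R_m) = 295.8000 / 6 = 49.3000
β = Cov / Var(R_m) = 46.5567 / 49.3000 = 0.9444
MRP = 13.8% − 5.4% = 8.40%
E(R) = R_f + β × MRP = 5.4% + 0.9444 × 8.4% = 13.33%

13.33%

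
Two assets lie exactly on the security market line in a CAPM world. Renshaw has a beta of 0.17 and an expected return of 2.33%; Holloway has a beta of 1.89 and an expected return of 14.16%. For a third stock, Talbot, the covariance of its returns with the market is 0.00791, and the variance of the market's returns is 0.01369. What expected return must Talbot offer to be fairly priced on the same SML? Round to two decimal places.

5.13%

MRP = (14.16% − 2.33%) / (1.89 − 0.17) = 6.8779%
R_f = 2.33% − 0.17 × 6.8779% = 1.1608%
β_Talbot = Cov / Var(R_m) = 0.00791 / 0.01369 = 0.5778
E(R_Talbot) = R_f + β × MRP = 1.1608% + 0.5778 × 6.8779% = 5.13%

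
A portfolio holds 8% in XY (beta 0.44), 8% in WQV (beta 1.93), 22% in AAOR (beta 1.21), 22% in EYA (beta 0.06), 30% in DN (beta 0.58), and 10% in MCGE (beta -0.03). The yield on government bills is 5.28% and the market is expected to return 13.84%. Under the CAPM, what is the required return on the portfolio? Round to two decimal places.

10.76%

β_P = Σ w_i β_i = 0.08×0.44 + 0.08×1.93 + 0.22×1.21 + 0.22×0.06 + 0.30×0.58 + 0.10×-0.03 = 0.6400
MRP = 13.84% − 5.28% = 8.56%
E(R_P) = R_f + β_P × MRP = 5.28% + 0.6400 × 8.56% = 10.76%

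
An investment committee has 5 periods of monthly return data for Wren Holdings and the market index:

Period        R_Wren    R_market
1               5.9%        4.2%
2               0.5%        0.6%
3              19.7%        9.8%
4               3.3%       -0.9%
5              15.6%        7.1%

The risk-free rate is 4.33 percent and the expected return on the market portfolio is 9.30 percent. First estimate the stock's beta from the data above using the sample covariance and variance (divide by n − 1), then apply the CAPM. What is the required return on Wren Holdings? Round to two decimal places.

13.09%

Mean R_i = (5.9 + 0.5 + 19.7 + 3.3 + 15.6) / 5 = 9.0000%
Mean R_m = (4.2 + 0.6 + 9.8 − 0.9 + 7.1) / 5 = 4.1600%
Σ(R_i − R̄_i)(R_m − R̄_m) = 138.7300  ⇒  Cov = 138.7300 / 4 = 34.6825
Σ(R_m − R̄_m)² = 78.7320  ⇒  Var(R_m) = 78.7320 / 4 = 19.6830
β = Cov / Var(R_m) = 34.6825 / 19.6830 = 1.7621
MRP = 9.30% − 4.33% = 4.97%
E(R) = R_f + β × MRP = 4.33% + 1.7621 × 4.97% = 13.09%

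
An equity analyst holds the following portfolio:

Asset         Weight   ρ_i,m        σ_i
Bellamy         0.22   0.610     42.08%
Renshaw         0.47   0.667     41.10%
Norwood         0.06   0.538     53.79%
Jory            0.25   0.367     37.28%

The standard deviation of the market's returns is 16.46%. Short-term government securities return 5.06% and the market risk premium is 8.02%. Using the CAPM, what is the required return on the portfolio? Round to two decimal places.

16.60%

β_Bellamy = 0.610 × 42.08% / 16.46% = 1.5595
β_Renshaw = 0.667 × 41.10% / 16.46% = 1.6655
β_Norwood = 0.538 × 53.79% / 16.46% = 1.7581
β_Jory = 0.367 × 37.28% / 16.46% = 0.8312
β_P = Σ w_i β_i = 0.22×1.5595 + 0.47×1.6655 + 0.06×1.7581 + 0.25×0.8312 = 1.4392
E(R_P) = R_f + β_P × MRP = 5.06% + 1.4392 × 8.02% = 16.60%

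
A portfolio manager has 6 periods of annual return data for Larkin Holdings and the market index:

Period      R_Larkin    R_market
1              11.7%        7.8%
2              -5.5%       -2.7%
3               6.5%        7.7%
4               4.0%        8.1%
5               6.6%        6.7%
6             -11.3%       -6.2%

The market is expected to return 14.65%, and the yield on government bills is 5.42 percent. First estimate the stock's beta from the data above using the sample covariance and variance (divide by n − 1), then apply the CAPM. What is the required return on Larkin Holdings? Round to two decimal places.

17.42%

Mean R_i = (11.7 − 5.5 + 6.5 + 4.0 + 6.6 − 11.3) / 6 = 2.0000%
Mean R_m = (7.8 − 2.7 + 7.7 + 8.1 + 6.7 − 6.2) / 6 = 3.5667%
Σ(R_i − R̄_i)(R_m − R̄_m) = 260.0400  ⇒  Cov = 260.0400 / 5 = 52.0080
Σ(R_m − R̄_m)² = 200.0333  ⇒  Var(R_m) = 200.0333 / 5 = 40.0067
β = Cov / Var(R_m) = 52.0080 / 40.0067 = 1.3000
MRP = 14.65% − 5.42% = 9.23%
E(R) = R_f + β × MRP = 5.42% + 1.3000 × 9.23% = 17.42%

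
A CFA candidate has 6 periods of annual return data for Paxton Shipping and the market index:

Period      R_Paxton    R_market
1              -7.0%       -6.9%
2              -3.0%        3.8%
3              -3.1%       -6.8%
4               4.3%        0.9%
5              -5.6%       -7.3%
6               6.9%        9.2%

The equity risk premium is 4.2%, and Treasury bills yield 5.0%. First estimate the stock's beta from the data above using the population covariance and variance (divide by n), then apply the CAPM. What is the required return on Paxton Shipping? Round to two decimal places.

Mean R_i = (-7.0 − 3.0 − 3.1 + 4.3 − 5.6 + 6.9) / 6 = -1.2500%
Mean R_m = (-6.9 + 3.8 − 6.8 + 0.9 − 7.3 + 9.2) / 6 = -1.1833%
Σ(R_i − R̄_i)(R_m − R̄_m) = 157.3350  ⇒  Cov = 157.3350 / 6 = 26.2225
Σ(R_m − R̄_m)² = 238.6283  ⇒  Var(R_m) = 238.6283 / 6 = 39.7714
β = Cov / Var(R_m) = 26.2225 / 39.7714 = 0.6593
E(R) = R_f + β × MRP = 5.0% + 0.6593 × 4.2% = 7.77%

7.77%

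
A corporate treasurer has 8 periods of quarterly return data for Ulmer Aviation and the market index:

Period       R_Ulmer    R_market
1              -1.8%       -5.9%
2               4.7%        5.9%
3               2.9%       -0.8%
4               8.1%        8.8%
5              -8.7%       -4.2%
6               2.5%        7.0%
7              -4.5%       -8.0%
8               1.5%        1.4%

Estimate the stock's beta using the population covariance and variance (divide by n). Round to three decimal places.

0.708

Mean R_i = (-1.8 + 4.7 + 2.9 + 8.1 − 8.7 + 2.5 − 4.5 + 1.5) / 8 = 0.5875%
Mean R_m = (-5.9 + 5.9 − 0.8 + 8.8 − 4.2 + 7.0 − 8.0 + 1.4) / 8 = 0.5250%
Σ(R_i − R̄_i)(R_m − R̄_m) = 196.9825  ⇒  Cov = 196.9825 / 8 = 24.6228
Σ(R_m − R̄_m)² = 278.0950  ⇒  Var(R_m) = 278.0950 / 8 = 34.7619
β = Cov / Var(R_m) = 24.6228 / 34.7619 = 0.7083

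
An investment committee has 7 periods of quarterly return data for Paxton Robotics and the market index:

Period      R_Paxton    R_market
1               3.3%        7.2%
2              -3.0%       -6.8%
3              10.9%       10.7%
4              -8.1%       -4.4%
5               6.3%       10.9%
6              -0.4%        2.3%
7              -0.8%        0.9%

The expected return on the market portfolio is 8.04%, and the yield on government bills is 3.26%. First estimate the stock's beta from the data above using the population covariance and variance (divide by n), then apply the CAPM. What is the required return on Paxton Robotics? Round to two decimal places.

Mean R_i = (3.3 − 3.0 + 10.9 − 8.1 + 6.3 − 0.4 − 0.8) / 7 = 1.1714%
Mean R_m = (7.2 − 6.8 + 10.7 − 4.4 + 10.9 + 2.3 + 0.9) / 7 = 2.9714%
Σ(R_i − R̄_i)(R_m − R̄_m) = 239.0943  ⇒  Cov = 239.0943 / 7 = 34.1563
Σ(R_m − R̄_m)² = 295.0343  ⇒  Var(R_m) = 295.0343 / 7 = 42.1478
β = Cov / Var(R_m) = 34.1563 / 42.1478 = 0.8104
MRP = 8.04% − 3.26% = 4.78%
E(R) = R_f + β × MRP = 3.26% + 0.8104 × 4.78% = 7.13%

7.13%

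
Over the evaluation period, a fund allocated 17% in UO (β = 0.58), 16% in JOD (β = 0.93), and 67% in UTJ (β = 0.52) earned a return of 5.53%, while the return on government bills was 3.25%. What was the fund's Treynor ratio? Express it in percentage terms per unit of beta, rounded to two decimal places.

3.83%

β_P = 0.17×0.58 + 0.16×0.93 + 0.67×0.52 = 0.5958
Treynor = (R_P − R_f) / β_P = (5.53% − 3.25%) / 0.5958 = 2.28% / 0.5958 = 3.83%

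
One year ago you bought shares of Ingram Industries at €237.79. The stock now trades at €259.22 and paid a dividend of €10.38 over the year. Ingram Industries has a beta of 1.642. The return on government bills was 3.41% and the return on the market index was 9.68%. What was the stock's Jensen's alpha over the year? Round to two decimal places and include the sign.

Realised HPR = (P1 + D1 − P0) / P0 = (259.22 + 10.38 − 237.79) / 237.79 = 31.81 / 237.79 = 13.3773%
MRP = 9.68% − 3.41% = 6.27%
CAPM required = R_f + β·MRP = 3.41% + 1.642 × 6.27% = 13.70534%
α = realised − required = 13.3773% − 13.70534% = -0.33%

-0.33%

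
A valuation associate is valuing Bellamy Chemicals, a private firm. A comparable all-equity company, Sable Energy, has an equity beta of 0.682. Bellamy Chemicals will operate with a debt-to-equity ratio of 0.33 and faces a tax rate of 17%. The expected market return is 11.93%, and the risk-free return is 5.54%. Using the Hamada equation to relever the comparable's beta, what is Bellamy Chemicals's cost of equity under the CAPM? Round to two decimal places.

11.09%

β_L = β_U × [1 + (1 − t)(D/E)] = 0.682 × [1 + (1 − 0.17) × 0.33]
    = 0.682 × [1 + 0.83 × 0.33] = 0.682 × 1.2739 = 0.8688
MRP = 11.93% − 5.54% = 6.39%
E(R) = R_f + β_L × MRP = 5.54% + 0.8688 × 6.39% = 11.09%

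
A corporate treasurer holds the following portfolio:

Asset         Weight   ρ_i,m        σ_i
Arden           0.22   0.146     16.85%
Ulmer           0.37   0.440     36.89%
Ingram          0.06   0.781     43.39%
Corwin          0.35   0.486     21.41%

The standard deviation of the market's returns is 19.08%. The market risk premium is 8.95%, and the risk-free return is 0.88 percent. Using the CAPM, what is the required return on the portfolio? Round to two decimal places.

6.61%

β_Arden = 0.146 × 16.85% / 19.08% = 0.1289
β_Ulmer = 0.440 × 36.89% / 19.08% = 0.8507
β_Ingram = 0.781 × 43.39% / 19.08% = 1.7761
β_Corwin = 0.486 × 21.41% / 19.08% = 0.5453
β_P = Σ w_i β_i = 0.22×0.1289 + 0.37×0.8507 + 0.06×1.7761 + 0.35×0.5453 = 0.6405
E(R_P) = R_f + β_P × MRP = 0.88% + 0.6405 × 8.95% = 6.61%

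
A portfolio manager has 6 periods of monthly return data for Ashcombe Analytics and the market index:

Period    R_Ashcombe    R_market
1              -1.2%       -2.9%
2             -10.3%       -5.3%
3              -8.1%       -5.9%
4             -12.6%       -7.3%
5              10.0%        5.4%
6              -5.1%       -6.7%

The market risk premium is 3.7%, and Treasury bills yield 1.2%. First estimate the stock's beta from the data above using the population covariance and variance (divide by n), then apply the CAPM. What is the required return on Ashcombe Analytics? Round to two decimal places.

Mean R_i = (-1.2 − 10.3 − 8.1 − 12.6 + 10.0 − 5.1) / 6 = -4.5500%
Mean R_m = (-2.9 − 5.3 − 5.9 − 7.3 + 5.4 − 6.7) / 6 = -3.7833%
Σ(R_i − R̄_i)(R_m − R̄_m) = 182.7250  ⇒  Cov = 182.7250 / 6 = 30.4542
Σ(R_m − R̄_m)² = 112.7683  ⇒  Var(R_m) = 112.7683 / 6 = 18.7947
β = Cov / Var(R_m) = 30.4542 / 18.7947 = 1.6204
E(R) = R_f + β × MRP = 1.2% + 1.6204 × 3.7% = 7.20%

7.20%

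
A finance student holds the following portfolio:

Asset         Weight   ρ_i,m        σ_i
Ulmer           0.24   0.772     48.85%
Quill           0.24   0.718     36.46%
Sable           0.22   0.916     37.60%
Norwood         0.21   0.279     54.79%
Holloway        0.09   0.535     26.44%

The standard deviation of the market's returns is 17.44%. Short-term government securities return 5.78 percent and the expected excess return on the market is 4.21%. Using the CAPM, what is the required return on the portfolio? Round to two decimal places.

β_Ulmer = 0.772 × 48.85% / 17.44% = 2.1624
β_Quill = 0.718 × 36.46% / 17.44% = 1.5010
β_Sable = 0.916 × 37.60% / 17.44% = 1.9749
β_Norwood = 0.279 × 54.79% / 17.44% = 0.8765
β_Holloway = 0.535 × 26.44% / 17.44% = 0.8111
β_P = Σ w_i β_i = 0.24×2.1624 + 0.24×1.5010 + 0.22×1.9749 + 0.21×0.8765 + 0.09×0.8111 = 1.5708
E(R_P) = R_f + β_P × MRP = 5.78% + 1.5708 × 4.21% = 12.39%

12.39%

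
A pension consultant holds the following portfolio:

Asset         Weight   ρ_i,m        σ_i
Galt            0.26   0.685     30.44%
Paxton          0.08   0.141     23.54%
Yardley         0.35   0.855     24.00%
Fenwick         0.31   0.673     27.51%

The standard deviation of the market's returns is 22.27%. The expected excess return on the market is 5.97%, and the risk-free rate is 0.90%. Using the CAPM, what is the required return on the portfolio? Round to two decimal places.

β_Galt = 0.685 × 30.44% / 22.27% = 0.9363
β_Paxton = 0.141 × 23.54% / 22.27% = 0.1490
β_Yardley = 0.855 × 24.00% / 22.27% = 0.9214
β_Fenwick = 0.673 × 27.51% / 22.27% = 0.8314
β_P = Σ w_i β_i = 0.26×0.9363 + 0.08×0.1490 + 0.35×0.9214 + 0.31×0.8314 = 0.8356
E(R_P) = R_f + β_P × MRP = 0.90% + 0.8356 × 5.97% = 5.89%

5.89%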